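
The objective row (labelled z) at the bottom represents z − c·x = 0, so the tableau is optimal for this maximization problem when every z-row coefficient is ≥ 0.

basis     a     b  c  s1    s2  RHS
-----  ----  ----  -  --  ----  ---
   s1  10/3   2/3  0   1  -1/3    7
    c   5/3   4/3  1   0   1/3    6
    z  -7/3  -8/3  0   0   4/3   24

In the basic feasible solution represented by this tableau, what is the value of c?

c is basic (row 2); its value is the RHS of that row, 6.

6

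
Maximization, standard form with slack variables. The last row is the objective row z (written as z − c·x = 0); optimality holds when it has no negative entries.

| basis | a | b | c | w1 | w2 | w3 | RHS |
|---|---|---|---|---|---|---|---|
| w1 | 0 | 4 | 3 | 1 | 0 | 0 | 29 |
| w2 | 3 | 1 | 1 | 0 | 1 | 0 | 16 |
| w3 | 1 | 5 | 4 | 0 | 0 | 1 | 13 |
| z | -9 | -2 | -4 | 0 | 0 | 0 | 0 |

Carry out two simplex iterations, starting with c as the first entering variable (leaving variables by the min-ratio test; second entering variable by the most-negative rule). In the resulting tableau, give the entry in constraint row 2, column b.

Ratio test on column c — row 1: 29/3 = 29/3; row 2: 16/1 = 16; row 3: 13/4 = 13/4. Minimum is 13/4 at row 3 (w3 leaves); pivot element 4.
Divide row 3 by 4; eliminate column c from the other rows.
Second iteration: most negative z-row entry is -8 in column a, so a enters.
Ratio test on column a — row 1: entry -3/4 ≤ 0; row 2: (51/4)/(11/4) = 51/11; row 3: (13/4)/(1/4) = 13. Minimum is 51/11 at row 2 (w2 leaves); pivot element 11/4.
Divide row 2 by 11/4; eliminate column a from the other rows.
After both pivots, the entry at constraint row 2, column b is -1/11.

-1/11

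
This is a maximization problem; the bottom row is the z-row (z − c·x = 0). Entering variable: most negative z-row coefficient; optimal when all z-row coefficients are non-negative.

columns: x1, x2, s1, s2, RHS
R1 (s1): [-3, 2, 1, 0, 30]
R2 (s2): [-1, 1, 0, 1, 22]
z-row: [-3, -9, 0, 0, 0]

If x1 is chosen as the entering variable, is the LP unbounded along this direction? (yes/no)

yes

Every constraint-row entry in column x1 is ≤ 0, so increasing x1 is unbounded.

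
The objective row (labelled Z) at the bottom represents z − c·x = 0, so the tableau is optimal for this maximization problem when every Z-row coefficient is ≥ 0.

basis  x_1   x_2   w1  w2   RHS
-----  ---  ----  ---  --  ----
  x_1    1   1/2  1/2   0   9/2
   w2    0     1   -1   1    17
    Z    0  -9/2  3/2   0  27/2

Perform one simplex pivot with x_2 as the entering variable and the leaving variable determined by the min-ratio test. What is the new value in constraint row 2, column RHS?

8

Ratio test on column x_2 — row 1: (9/2)/(1/2) = 9; row 2: 17/1 = 17. Minimum is 9 at row 1 (x_1 leaves); pivot element 1/2.
Divide row 1 by 1/2; eliminate column x_2 from the other rows.
Row 2 update in column RHS: 17 − 1·9 = 8.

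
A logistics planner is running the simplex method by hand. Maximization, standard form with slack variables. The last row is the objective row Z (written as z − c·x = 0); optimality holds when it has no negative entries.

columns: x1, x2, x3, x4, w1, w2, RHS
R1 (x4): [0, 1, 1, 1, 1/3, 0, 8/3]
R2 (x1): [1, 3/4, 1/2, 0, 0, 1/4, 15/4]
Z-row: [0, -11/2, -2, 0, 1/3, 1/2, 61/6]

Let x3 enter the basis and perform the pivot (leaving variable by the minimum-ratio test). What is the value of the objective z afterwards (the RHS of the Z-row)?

Ratio test on column x3 — row 1: (8/3)/1 = 8/3; row 2: (15/4)/(1/2) = 15/2. Minimum is 8/3 at row 1 (x4 leaves); pivot element 1.
Pivot on row 1; the Z-row RHS becomes 61/6 − (-2)·(8/3) = 31/2.

31/2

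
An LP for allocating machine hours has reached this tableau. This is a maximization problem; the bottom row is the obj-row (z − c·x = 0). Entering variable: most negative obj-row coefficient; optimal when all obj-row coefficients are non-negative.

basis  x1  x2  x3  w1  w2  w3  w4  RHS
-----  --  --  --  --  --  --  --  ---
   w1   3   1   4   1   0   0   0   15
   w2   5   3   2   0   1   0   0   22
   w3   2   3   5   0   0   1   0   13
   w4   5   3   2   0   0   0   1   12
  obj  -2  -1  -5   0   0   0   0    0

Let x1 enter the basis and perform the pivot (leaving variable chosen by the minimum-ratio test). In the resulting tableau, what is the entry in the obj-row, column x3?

-21/5

Ratio test on column x1 — row 1: 15/3 = 5; row 2: 22/5 = 22/5; row 3: 13/2 = 13/2; row 4: 12/5 = 12/5. Minimum is 12/5 at row 4 (w4 leaves); pivot element 5.
Divide row 4 by 5; eliminate column x1 from the other rows.
obj-row update in column x3: -5 − (-2)·(2/5) = -21/5.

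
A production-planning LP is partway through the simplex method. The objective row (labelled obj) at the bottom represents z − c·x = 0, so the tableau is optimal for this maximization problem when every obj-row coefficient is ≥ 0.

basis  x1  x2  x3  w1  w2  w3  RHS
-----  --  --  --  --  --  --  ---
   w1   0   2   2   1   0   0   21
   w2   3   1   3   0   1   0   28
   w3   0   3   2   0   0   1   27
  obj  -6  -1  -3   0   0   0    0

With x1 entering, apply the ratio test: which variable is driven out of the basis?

w2

Column x1 entries and ratios — w1: 0 ≤ 0, skip; w2: 28/3 = 28/3; w3: 0 ≤ 0, skip.
Smallest ratio is 28/3 in the row of w2, so w2 leaves.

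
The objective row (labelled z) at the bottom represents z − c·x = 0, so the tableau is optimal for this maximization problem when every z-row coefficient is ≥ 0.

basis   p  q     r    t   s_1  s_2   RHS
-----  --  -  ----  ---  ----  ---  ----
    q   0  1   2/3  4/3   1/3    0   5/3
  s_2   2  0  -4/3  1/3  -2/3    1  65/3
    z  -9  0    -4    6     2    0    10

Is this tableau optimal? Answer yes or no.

no

The z-row has a negative entry -9 in column p, so it is not optimal.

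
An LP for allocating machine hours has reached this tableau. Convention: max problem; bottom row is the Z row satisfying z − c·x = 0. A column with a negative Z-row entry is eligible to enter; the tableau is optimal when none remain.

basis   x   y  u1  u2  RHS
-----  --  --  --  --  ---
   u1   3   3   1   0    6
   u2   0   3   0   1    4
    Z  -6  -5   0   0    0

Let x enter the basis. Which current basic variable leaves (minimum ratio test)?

u1

Column x entries and ratios — u1: 6/3 = 2; u2: 0 ≤ 0, skip.
Smallest ratio is 2 in the row of u1, so u1 leaves.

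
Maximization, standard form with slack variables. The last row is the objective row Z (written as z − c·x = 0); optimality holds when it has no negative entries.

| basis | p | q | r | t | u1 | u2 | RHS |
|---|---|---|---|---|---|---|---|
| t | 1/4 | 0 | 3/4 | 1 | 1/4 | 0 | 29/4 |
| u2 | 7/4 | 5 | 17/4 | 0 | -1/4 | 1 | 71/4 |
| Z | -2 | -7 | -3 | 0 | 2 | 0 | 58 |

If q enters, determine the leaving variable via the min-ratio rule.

Column q entries and ratios — t: 0 ≤ 0, skip; u2: (71/4)/5 = 71/20.
Smallest ratio is 71/20 in the row of u2, so u2 leaves.

u2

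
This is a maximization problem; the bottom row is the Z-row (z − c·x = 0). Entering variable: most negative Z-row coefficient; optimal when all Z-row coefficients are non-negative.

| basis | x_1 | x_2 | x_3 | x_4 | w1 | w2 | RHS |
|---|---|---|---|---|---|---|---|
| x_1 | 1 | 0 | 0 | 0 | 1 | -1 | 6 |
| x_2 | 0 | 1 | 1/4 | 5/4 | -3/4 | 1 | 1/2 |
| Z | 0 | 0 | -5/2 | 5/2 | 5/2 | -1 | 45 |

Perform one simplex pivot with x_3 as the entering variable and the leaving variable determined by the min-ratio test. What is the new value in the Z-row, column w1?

-5

Ratio test on column x_3 — row 1: entry 0 ≤ 0; row 2: (1/2)/(1/4) = 2. Minimum is 2 at row 2 (x_2 leaves); pivot element 1/4.
Divide row 2 by 1/4; eliminate column x_3 from the other rows.
Z-row update in column w1: 5/2 − (-5/2)·(-3) = -5.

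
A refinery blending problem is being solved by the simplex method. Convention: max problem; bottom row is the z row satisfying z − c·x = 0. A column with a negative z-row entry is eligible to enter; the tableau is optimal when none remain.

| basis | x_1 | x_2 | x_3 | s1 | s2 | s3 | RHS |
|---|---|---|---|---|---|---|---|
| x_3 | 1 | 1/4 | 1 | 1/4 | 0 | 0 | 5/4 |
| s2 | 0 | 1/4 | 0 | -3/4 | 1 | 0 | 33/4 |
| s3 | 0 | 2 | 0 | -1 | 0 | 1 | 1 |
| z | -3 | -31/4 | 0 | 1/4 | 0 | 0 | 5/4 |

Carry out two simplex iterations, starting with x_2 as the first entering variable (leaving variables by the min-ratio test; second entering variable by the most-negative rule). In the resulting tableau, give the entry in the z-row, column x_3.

Ratio test on column x_2 — row 1: (5/4)/(1/4) = 5; row 2: (33/4)/(1/4) = 33; row 3: 1/2 = 1/2. Minimum is 1/2 at row 3 (s3 leaves); pivot element 2.
Divide row 3 by 2; eliminate column x_2 from the other rows.
Second iteration: most negative z-row entry is -29/8 in column s1, so s1 enters.
Ratio test on column s1 — row 1: (9/8)/(3/8) = 3; row 2: entry -5/8 ≤ 0; row 3: entry -1/2 ≤ 0. Minimum is 3 at row 1 (x_3 leaves); pivot element 3/8.
Divide row 1 by 3/8; eliminate column s1 from the other rows.
After both pivots, the entry at the z-row, column x_3 is 29/3.

29/3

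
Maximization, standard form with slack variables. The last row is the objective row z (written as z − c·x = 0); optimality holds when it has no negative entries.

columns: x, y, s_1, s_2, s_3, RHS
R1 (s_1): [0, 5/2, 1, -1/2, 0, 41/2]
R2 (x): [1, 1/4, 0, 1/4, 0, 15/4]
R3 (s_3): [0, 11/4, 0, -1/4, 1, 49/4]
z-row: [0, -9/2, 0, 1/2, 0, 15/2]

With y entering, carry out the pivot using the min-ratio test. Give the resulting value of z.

Ratio test on column y — row 1: (41/2)/(5/2) = 41/5; row 2: (15/4)/(1/4) = 15; row 3: (49/4)/(11/4) = 49/11. Minimum is 49/11 at row 3 (s_3 leaves); pivot element 11/4.
Pivot on row 3; the z-row RHS becomes 15/2 − (-9/2)·(49/11) = 303/11.

303/11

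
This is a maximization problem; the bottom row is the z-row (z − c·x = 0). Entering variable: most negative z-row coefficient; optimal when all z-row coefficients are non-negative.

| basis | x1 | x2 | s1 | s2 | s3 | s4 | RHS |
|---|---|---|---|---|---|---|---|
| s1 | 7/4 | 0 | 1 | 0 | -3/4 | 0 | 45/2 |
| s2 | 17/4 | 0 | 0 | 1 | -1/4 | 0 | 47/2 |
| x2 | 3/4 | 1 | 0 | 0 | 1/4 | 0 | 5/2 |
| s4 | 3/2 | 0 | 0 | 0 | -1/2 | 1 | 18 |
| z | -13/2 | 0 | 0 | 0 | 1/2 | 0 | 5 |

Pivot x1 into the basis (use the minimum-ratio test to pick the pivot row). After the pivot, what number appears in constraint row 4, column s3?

-1

Ratio test on column x1 — row 1: (45/2)/(7/4) = 90/7; row 2: (47/2)/(17/4) = 94/17; row 3: (5/2)/(3/4) = 10/3; row 4: 18/(3/2) = 12. Minimum is 10/3 at row 3 (x2 leaves); pivot element 3/4.
Divide row 3 by 3/4; eliminate column x1 from the other rows.
Row 4 update in column s3: -1/2 − (3/2)·(1/3) = -1.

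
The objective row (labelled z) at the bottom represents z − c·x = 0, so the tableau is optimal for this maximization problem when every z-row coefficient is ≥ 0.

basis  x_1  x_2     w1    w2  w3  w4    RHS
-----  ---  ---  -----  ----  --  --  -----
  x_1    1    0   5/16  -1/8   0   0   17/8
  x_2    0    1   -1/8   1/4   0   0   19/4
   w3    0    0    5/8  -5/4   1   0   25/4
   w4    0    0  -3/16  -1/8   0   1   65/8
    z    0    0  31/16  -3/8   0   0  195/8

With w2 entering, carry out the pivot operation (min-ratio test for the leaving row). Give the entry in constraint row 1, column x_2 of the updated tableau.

1/2

Ratio test on column w2 — row 1: entry -1/8 ≤ 0; row 2: (19/4)/(1/4) = 19; row 3: entry -5/4 ≤ 0; row 4: entry -1/8 ≤ 0. Minimum is 19 at row 2 (x_2 leaves); pivot element 1/4.
Divide row 2 by 1/4; eliminate column w2 from the other rows.
Row 1 update in column x_2: 0 − (-1/8)·4 = 1/2.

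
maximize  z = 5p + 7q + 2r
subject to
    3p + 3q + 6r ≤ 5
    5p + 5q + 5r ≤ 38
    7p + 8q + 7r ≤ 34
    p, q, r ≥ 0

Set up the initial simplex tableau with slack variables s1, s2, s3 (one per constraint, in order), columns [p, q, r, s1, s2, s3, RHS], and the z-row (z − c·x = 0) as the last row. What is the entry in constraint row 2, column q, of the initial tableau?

5

Constraint 2 has coefficient 5 on q.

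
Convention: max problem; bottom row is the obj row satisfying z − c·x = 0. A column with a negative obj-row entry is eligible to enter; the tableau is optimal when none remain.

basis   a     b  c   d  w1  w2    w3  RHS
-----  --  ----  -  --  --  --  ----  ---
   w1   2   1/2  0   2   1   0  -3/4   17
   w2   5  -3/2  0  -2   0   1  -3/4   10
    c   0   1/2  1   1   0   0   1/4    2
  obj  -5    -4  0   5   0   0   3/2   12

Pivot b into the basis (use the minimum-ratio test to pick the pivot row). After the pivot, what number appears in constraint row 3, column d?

Ratio test on column b — row 1: 17/(1/2) = 34; row 2: entry -3/2 ≤ 0; row 3: 2/(1/2) = 4. Minimum is 4 at row 3 (c leaves); pivot element 1/2.
Divide row 3 by 1/2; eliminate column b from the other rows.
In the new row 3, the d entry is the old entry divided by the pivot: 1/(1/2) = 2.

2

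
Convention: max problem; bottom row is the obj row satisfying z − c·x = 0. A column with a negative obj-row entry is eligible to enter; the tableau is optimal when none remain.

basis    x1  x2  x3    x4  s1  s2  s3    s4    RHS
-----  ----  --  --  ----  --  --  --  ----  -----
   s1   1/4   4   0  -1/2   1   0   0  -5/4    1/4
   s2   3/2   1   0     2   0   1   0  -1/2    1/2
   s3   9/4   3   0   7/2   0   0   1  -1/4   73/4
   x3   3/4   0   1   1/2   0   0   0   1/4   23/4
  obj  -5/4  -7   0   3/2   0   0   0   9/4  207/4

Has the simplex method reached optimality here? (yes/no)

The obj-row has a negative entry -7 in column x2, so it is not optimal.

no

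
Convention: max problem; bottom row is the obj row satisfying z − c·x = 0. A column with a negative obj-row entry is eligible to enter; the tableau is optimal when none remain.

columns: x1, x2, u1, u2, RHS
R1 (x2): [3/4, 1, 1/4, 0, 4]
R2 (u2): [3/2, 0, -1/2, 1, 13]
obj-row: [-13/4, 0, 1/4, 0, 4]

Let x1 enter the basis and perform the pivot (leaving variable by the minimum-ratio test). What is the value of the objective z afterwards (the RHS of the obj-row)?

64/3

Ratio test on column x1 — row 1: 4/(3/4) = 16/3; row 2: 13/(3/2) = 26/3. Minimum is 16/3 at row 1 (x2 leaves); pivot element 3/4.
Pivot on row 1; the obj-row RHS becomes 4 − (-13/4)·(16/3) = 64/3.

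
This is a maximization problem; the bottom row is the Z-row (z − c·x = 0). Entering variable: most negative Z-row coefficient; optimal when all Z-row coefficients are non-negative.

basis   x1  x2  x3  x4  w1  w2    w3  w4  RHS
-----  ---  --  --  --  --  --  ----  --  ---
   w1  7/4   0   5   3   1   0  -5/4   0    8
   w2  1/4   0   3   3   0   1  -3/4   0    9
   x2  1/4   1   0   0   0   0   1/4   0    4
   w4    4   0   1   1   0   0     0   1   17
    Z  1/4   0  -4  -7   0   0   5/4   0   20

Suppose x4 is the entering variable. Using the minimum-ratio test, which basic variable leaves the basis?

w1

Column x4 entries and ratios — w1: 8/3 = 8/3; w2: 9/3 = 3; x2: 0 ≤ 0, skip; w4: 17/1 = 17.
Smallest ratio is 8/3 in the row of w1, so w1 leaves.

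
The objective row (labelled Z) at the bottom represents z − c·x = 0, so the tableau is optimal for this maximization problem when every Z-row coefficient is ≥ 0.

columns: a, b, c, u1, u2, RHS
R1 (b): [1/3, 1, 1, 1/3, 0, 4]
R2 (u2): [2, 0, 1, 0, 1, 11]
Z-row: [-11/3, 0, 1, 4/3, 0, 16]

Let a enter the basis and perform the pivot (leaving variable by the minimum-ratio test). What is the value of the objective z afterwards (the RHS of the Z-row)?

217/6

Ratio test on column a — row 1: 4/(1/3) = 12; row 2: 11/2 = 11/2. Minimum is 11/2 at row 2 (u2 leaves); pivot element 2.
Pivot on row 2; the Z-row RHS becomes 16 − (-11/3)·(11/2) = 217/6.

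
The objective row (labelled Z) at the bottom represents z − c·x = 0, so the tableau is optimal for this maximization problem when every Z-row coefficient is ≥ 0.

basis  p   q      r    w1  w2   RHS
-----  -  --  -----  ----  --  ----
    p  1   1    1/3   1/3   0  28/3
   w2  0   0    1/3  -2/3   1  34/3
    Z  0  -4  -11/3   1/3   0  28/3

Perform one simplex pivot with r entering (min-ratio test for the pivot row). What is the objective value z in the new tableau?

112

Ratio test on column r — row 1: (28/3)/(1/3) = 28; row 2: (34/3)/(1/3) = 34. Minimum is 28 at row 1 (p leaves); pivot element 1/3.
Pivot on row 1; the Z-row RHS becomes 28/3 − (-11/3)·28 = 112.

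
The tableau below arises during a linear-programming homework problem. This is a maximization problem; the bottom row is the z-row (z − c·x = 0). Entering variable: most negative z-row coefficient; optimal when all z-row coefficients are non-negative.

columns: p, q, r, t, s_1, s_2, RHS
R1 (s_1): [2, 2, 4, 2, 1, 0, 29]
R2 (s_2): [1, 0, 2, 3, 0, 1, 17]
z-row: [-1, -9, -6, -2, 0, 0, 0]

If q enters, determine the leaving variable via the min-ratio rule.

s_1

Column q entries and ratios — s_1: 29/2 = 29/2; s_2: 0 ≤ 0, skip.
Smallest ratio is 29/2 in the row of s_1, so s_1 leaves.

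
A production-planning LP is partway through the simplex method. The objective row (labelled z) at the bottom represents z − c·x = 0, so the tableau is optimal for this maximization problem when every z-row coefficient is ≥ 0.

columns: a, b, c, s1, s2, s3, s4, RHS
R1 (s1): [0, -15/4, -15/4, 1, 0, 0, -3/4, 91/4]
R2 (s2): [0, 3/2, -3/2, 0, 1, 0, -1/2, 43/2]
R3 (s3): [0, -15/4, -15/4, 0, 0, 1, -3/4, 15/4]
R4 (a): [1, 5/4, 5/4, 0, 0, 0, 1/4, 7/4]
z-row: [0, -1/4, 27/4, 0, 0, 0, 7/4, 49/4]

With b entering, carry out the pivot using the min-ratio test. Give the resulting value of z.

63/5

Ratio test on column b — row 1: entry -15/4 ≤ 0; row 2: (43/2)/(3/2) = 43/3; row 3: entry -15/4 ≤ 0; row 4: (7/4)/(5/4) = 7/5. Minimum is 7/5 at row 4 (a leaves); pivot element 5/4.
Pivot on row 4; the z-row RHS becomes 49/4 − (-1/4)·(7/5) = 63/5.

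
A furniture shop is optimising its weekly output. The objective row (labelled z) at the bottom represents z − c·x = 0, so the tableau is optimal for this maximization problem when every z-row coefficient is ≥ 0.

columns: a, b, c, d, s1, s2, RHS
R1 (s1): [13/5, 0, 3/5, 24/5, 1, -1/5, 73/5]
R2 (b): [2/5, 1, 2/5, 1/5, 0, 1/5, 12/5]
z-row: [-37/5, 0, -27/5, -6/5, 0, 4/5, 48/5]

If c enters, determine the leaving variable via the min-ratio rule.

Column c entries and ratios — s1: (73/5)/(3/5) = 73/3; b: (12/5)/(2/5) = 6.
Smallest ratio is 6 in the row of b, so b leaves.

b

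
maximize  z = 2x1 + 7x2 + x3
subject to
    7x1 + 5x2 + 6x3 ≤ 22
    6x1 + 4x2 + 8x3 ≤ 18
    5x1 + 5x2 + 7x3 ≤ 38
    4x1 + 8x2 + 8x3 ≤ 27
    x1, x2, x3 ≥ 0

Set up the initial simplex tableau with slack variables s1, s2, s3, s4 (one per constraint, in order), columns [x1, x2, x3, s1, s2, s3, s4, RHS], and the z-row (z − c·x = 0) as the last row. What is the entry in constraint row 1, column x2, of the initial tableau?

Constraint 1 has coefficient 5 on x2.

5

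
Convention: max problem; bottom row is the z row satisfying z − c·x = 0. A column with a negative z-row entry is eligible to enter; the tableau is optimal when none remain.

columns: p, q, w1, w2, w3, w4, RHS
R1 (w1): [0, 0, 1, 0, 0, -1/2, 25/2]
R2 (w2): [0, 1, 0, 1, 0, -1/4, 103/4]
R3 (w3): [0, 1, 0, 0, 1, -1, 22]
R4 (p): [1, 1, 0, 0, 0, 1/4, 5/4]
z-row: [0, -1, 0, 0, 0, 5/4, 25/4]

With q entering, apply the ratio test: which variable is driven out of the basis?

Column q entries and ratios — w1: 0 ≤ 0, skip; w2: (103/4)/1 = 103/4; w3: 22/1 = 22; p: (5/4)/1 = 5/4.
Smallest ratio is 5/4 in the row of p, so p leaves.

p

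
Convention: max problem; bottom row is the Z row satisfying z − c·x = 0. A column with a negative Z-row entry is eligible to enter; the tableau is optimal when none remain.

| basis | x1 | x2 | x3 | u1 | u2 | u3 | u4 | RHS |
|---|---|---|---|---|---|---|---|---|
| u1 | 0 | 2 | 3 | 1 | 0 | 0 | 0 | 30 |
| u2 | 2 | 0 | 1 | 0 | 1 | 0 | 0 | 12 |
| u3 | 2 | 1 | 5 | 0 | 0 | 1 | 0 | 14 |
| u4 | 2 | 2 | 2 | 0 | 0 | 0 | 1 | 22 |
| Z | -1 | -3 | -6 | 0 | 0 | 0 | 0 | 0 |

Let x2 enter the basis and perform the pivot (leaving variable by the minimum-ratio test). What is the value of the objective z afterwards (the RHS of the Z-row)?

33

Ratio test on column x2 — row 1: 30/2 = 15; row 2: entry 0 ≤ 0; row 3: 14/1 = 14; row 4: 22/2 = 11. Minimum is 11 at row 4 (u4 leaves); pivot element 2.
Pivot on row 4; the Z-row RHS becomes 0 − (-3)·11 = 33.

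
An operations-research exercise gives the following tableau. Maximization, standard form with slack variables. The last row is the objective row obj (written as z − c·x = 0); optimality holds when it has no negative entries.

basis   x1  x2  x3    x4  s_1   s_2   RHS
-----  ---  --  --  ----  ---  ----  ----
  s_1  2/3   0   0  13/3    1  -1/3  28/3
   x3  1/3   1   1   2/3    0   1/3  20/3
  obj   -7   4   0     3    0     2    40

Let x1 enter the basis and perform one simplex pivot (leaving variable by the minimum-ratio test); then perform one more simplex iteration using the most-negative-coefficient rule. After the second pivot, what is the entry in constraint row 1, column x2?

1

Ratio test on column x1 — row 1: (28/3)/(2/3) = 14; row 2: (20/3)/(1/3) = 20. Minimum is 14 at row 1 (s_1 leaves); pivot element 2/3.
Divide row 1 by 2/3; eliminate column x1 from the other rows.
Second iteration: most negative obj-row entry is -3/2 in column s_2, so s_2 enters.
Ratio test on column s_2 — row 1: entry -1/2 ≤ 0; row 2: 2/(1/2) = 4. Minimum is 4 at row 2 (x3 leaves); pivot element 1/2.
Divide row 2 by 1/2; eliminate column s_2 from the other rows.
After both pivots, the entry at constraint row 1, column x2 is 1.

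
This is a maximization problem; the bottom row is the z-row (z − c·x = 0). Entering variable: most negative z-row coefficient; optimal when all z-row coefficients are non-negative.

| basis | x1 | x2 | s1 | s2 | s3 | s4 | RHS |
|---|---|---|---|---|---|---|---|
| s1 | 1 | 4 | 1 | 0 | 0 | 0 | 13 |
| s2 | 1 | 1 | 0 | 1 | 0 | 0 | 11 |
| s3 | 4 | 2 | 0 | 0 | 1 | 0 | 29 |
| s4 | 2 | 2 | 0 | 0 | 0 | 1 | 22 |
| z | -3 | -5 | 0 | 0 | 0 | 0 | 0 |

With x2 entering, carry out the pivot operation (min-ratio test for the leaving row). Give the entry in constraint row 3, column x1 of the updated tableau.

7/2

Ratio test on column x2 — row 1: 13/4 = 13/4; row 2: 11/1 = 11; row 3: 29/2 = 29/2; row 4: 22/2 = 11. Minimum is 13/4 at row 1 (s1 leaves); pivot element 4.
Divide row 1 by 4; eliminate column x2 from the other rows.
Row 3 update in column x1: 4 − 2·(1/4) = 7/2.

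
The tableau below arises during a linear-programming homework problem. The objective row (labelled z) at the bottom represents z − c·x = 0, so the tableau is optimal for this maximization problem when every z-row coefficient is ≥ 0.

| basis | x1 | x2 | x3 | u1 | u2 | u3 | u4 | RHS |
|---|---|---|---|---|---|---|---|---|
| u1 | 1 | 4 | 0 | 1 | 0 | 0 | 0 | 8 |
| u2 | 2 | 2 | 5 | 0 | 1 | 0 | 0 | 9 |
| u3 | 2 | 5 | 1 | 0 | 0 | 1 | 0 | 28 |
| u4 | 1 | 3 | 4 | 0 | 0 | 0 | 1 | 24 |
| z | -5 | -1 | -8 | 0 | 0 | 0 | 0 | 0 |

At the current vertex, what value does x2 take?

0

x2 is not in the basis, so in the current basic feasible solution x2 = 0.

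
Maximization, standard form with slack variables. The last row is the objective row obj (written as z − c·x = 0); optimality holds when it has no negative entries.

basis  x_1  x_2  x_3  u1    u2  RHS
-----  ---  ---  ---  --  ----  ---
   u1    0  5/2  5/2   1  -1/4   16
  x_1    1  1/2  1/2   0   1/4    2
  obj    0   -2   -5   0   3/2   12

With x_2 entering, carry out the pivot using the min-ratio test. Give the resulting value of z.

20

Ratio test on column x_2 — row 1: 16/(5/2) = 32/5; row 2: 2/(1/2) = 4. Minimum is 4 at row 2 (x_1 leaves); pivot element 1/2.
Pivot on row 2; the obj-row RHS becomes 12 − (-2)·4 = 20.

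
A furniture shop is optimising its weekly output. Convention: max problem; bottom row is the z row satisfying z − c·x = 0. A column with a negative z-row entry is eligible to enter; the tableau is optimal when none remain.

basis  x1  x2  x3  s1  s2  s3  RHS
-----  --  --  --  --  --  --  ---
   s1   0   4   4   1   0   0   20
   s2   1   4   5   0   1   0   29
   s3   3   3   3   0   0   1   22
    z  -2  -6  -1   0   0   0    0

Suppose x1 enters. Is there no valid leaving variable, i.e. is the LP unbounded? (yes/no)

no

Column x1 has positive entries in row(s) 2, 3, so the ratio test bounds it — not unbounded.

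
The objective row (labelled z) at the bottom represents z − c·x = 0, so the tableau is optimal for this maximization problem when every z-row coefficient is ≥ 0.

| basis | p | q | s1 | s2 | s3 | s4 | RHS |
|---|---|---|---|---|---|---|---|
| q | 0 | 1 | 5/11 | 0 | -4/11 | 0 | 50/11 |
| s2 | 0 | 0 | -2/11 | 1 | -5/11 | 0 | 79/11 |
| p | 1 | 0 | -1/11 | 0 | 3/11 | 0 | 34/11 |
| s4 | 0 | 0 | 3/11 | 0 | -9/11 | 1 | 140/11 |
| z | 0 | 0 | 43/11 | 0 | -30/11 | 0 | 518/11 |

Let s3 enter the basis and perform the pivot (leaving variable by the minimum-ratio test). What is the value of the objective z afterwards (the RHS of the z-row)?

78

Ratio test on column s3 — row 1: entry -4/11 ≤ 0; row 2: entry -5/11 ≤ 0; row 3: (34/11)/(3/11) = 34/3; row 4: entry -9/11 ≤ 0. Minimum is 34/3 at row 3 (p leaves); pivot element 3/11.
Pivot on row 3; the z-row RHS becomes 518/11 − (-30/11)·(34/3) = 78.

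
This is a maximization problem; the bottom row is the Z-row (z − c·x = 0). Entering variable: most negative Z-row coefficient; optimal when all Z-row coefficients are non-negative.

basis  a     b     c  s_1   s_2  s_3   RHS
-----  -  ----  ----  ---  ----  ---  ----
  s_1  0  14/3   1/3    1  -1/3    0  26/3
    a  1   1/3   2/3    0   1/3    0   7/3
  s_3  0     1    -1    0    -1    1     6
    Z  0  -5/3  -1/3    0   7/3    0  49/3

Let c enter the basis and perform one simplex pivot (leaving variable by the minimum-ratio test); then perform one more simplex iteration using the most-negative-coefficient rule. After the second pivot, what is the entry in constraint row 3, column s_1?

Ratio test on column c — row 1: (26/3)/(1/3) = 26; row 2: (7/3)/(2/3) = 7/2; row 3: entry -1 ≤ 0. Minimum is 7/2 at row 2 (a leaves); pivot element 2/3.
Divide row 2 by 2/3; eliminate column c from the other rows.
Second iteration: most negative Z-row entry is -3/2 in column b, so b enters.
Ratio test on column b — row 1: (15/2)/(9/2) = 5/3; row 2: (7/2)/(1/2) = 7; row 3: (19/2)/(3/2) = 19/3. Minimum is 5/3 at row 1 (s_1 leaves); pivot element 9/2.
Divide row 1 by 9/2; eliminate column b from the other rows.
After both pivots, the entry at constraint row 3, column s_1 is -1/3.

-1/3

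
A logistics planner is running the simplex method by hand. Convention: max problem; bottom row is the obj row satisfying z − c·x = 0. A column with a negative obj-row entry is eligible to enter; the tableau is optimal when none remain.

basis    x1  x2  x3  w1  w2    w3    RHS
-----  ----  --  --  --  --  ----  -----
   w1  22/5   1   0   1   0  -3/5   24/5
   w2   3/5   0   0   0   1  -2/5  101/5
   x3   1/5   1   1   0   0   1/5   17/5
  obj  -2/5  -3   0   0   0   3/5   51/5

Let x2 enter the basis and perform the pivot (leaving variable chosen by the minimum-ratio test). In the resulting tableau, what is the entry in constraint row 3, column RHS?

Ratio test on column x2 — row 1: (24/5)/1 = 24/5; row 2: entry 0 ≤ 0; row 3: (17/5)/1 = 17/5. Minimum is 17/5 at row 3 (x3 leaves); pivot element 1.
Divide row 3 by 1; eliminate column x2 from the other rows.
In the new row 3, the RHS entry is the old entry divided by the pivot: (17/5)/1 = 17/5.

17/5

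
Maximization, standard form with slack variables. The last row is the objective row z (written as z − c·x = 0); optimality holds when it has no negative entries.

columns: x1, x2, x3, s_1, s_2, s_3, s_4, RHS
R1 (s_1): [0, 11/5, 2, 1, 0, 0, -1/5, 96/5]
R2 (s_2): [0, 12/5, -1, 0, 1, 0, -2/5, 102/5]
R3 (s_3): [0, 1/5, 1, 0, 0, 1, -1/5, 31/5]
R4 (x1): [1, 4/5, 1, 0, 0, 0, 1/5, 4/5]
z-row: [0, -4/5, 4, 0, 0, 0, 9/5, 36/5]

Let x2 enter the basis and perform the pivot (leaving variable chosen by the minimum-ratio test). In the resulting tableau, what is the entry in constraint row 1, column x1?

-11/4

Ratio test on column x2 — row 1: (96/5)/(11/5) = 96/11; row 2: (102/5)/(12/5) = 17/2; row 3: (31/5)/(1/5) = 31; row 4: (4/5)/(4/5) = 1. Minimum is 1 at row 4 (x1 leaves); pivot element 4/5.
Divide row 4 by 4/5; eliminate column x2 from the other rows.
Row 1 update in column x1: 0 − (11/5)·(5/4) = -11/4.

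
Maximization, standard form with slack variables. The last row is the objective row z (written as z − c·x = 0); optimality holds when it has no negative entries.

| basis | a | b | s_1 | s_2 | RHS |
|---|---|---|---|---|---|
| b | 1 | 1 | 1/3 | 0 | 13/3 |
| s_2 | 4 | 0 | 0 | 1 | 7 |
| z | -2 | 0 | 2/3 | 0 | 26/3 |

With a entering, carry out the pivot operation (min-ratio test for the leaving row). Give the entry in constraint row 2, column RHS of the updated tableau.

Ratio test on column a — row 1: (13/3)/1 = 13/3; row 2: 7/4 = 7/4. Minimum is 7/4 at row 2 (s_2 leaves); pivot element 4.
Divide row 2 by 4; eliminate column a from the other rows.
In the new row 2, the RHS entry is the old entry divided by the pivot: 7/4 = 7/4.

7/4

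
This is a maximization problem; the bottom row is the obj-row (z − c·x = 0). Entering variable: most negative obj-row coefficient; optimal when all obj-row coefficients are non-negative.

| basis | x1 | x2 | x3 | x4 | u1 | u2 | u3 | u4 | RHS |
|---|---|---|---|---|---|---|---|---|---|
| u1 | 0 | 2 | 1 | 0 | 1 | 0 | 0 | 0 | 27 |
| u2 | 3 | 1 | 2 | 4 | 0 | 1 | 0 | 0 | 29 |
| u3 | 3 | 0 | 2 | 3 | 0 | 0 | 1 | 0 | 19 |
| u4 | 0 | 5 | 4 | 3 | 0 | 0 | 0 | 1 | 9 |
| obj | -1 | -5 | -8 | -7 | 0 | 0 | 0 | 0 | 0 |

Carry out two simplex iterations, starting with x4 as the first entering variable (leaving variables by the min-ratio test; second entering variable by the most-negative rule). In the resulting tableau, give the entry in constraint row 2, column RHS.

7

Ratio test on column x4 — row 1: entry 0 ≤ 0; row 2: 29/4 = 29/4; row 3: 19/3 = 19/3; row 4: 9/3 = 3. Minimum is 3 at row 4 (u4 leaves); pivot element 3.
Divide row 4 by 3; eliminate column x4 from the other rows.
Second iteration: most negative obj-row entry is -1 in column x1, so x1 enters.
Ratio test on column x1 — row 1: entry 0 ≤ 0; row 2: 17/3 = 17/3; row 3: 10/3 = 10/3; row 4: entry 0 ≤ 0. Minimum is 10/3 at row 3 (u3 leaves); pivot element 3.
Divide row 3 by 3; eliminate column x1 from the other rows.
After both pivots, the entry at constraint row 2, column RHS is 7.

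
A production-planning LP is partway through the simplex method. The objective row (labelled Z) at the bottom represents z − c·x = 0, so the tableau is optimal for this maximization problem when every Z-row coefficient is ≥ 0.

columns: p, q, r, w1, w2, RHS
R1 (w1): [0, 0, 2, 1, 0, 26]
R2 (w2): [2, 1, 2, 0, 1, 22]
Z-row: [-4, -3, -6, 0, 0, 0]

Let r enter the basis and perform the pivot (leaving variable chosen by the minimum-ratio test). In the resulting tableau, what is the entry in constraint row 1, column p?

Ratio test on column r — row 1: 26/2 = 13; row 2: 22/2 = 11. Minimum is 11 at row 2 (w2 leaves); pivot element 2.
Divide row 2 by 2; eliminate column r from the other rows.
Row 1 update in column p: 0 − 2·1 = -2.

-2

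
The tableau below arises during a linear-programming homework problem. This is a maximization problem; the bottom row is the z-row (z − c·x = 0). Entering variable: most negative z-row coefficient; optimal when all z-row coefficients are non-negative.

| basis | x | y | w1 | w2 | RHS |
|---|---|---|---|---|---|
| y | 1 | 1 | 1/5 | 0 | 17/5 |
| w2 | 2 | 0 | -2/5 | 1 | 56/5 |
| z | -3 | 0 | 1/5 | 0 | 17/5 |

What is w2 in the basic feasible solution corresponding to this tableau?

w2 is basic (row 2); its value is the RHS of that row, 56/5.

56/5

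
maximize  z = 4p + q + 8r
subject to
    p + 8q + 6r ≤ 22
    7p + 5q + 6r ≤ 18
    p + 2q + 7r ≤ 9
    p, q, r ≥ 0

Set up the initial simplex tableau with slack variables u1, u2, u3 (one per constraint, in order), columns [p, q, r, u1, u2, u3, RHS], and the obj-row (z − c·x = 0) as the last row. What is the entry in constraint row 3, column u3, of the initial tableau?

Slack u3 belongs to constraint 3; its column is the unit vector e_3, so the entry in row 3 is 1.

1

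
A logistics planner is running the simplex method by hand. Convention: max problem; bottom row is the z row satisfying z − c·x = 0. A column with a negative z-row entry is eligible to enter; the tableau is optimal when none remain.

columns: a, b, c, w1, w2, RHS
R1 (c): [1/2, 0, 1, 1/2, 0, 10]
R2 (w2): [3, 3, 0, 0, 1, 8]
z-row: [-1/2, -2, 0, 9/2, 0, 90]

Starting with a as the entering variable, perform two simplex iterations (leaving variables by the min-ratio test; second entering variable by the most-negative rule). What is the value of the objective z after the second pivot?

286/3

Ratio test on column a — row 1: 10/(1/2) = 20; row 2: 8/3 = 8/3. Minimum is 8/3 at row 2 (w2 leaves); pivot element 3.
Pivot on row 2; the z-row RHS becomes 90 − (-1/2)·(8/3) = 274/3.
Next entering variable (most negative z-row entry -3/2): b.
Ratio test on column b — row 1: entry -1/2 ≤ 0; row 2: (8/3)/1 = 8/3. Minimum is 8/3 at row 2 (a leaves); pivot element 1.
After the second pivot the z-row RHS is 274/3 − (-3/2)·(8/3) = 286/3.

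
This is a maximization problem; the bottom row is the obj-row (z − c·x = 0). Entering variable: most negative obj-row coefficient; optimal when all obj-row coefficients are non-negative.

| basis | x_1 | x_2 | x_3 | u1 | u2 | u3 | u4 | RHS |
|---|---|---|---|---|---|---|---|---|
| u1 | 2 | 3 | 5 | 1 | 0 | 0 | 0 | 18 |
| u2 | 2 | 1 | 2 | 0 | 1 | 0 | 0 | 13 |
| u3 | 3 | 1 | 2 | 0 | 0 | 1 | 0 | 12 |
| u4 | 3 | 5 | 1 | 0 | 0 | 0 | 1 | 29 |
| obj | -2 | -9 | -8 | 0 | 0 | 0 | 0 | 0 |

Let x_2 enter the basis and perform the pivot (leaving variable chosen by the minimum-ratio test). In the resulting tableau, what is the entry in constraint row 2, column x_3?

9/5

Ratio test on column x_2 — row 1: 18/3 = 6; row 2: 13/1 = 13; row 3: 12/1 = 12; row 4: 29/5 = 29/5. Minimum is 29/5 at row 4 (u4 leaves); pivot element 5.
Divide row 4 by 5; eliminate column x_2 from the other rows.
Row 2 update in column x_3: 2 − 1·(1/5) = 9/5.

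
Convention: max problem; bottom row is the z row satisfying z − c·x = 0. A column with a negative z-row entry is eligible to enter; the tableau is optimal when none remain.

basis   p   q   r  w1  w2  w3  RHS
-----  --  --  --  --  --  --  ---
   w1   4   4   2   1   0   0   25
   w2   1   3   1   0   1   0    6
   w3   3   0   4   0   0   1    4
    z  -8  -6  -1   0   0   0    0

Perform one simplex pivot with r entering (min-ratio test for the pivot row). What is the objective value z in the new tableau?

Ratio test on column r — row 1: 25/2 = 25/2; row 2: 6/1 = 6; row 3: 4/4 = 1. Minimum is 1 at row 3 (w3 leaves); pivot element 4.
Pivot on row 3; the z-row RHS becomes 0 − (-1)·1 = 1.

1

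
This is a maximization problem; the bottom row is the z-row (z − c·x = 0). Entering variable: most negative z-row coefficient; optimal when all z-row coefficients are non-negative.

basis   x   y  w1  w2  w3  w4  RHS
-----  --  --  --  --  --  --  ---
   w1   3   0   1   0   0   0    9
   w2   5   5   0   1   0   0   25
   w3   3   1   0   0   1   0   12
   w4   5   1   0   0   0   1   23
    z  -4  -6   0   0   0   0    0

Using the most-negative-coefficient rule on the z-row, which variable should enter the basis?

Negative z-row entries: x: -4, y: -6.
The most negative is -6 in column y, so y enters.

y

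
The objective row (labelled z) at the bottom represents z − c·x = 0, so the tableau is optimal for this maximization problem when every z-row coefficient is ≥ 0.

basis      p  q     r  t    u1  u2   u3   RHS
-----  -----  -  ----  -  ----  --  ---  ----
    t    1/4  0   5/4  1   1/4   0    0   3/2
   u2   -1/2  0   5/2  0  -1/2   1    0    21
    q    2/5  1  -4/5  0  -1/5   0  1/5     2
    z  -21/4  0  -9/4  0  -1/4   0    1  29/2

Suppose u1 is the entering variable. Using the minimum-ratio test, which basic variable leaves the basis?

t

Column u1 entries and ratios — t: (3/2)/(1/4) = 6; u2: -1/2 ≤ 0, skip; q: -1/5 ≤ 0, skip.
Smallest ratio is 6 in the row of t, so t leaves.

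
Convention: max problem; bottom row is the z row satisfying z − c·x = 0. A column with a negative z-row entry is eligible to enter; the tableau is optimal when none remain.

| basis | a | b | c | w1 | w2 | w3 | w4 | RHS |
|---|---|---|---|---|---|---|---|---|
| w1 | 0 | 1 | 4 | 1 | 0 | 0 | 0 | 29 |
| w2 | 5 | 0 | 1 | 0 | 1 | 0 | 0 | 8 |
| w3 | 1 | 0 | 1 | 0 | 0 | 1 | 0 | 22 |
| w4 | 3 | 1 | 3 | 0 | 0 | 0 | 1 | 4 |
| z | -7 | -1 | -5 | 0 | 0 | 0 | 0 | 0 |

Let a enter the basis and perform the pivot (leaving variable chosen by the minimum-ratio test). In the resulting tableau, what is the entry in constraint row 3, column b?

-1/3

Ratio test on column a — row 1: entry 0 ≤ 0; row 2: 8/5 = 8/5; row 3: 22/1 = 22; row 4: 4/3 = 4/3. Minimum is 4/3 at row 4 (w4 leaves); pivot element 3.
Divide row 4 by 3; eliminate column a from the other rows.
Row 3 update in column b: 0 − 1·(1/3) = -1/3.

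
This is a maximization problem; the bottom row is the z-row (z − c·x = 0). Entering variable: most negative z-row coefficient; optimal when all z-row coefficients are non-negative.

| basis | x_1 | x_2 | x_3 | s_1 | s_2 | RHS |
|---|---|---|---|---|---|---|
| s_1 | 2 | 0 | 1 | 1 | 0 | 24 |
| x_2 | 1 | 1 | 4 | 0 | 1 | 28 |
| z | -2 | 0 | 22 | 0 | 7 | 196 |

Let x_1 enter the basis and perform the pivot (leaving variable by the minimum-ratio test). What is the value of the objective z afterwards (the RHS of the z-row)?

Ratio test on column x_1 — row 1: 24/2 = 12; row 2: 28/1 = 28. Minimum is 12 at row 1 (s_1 leaves); pivot element 2.
Pivot on row 1; the z-row RHS becomes 196 − (-2)·12 = 220.

220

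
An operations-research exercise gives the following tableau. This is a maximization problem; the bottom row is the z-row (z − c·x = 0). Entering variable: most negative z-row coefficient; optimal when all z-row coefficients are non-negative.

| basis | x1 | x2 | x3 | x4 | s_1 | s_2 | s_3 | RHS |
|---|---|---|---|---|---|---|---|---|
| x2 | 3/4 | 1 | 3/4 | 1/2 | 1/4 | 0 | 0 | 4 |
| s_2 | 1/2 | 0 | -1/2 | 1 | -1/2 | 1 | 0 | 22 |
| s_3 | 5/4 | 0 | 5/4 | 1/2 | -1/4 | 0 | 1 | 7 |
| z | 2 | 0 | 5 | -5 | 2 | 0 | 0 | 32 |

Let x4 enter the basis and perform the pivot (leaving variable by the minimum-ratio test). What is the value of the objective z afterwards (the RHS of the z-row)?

72

Ratio test on column x4 — row 1: 4/(1/2) = 8; row 2: 22/1 = 22; row 3: 7/(1/2) = 14. Minimum is 8 at row 1 (x2 leaves); pivot element 1/2.
Pivot on row 1; the z-row RHS becomes 32 − (-5)·8 = 72.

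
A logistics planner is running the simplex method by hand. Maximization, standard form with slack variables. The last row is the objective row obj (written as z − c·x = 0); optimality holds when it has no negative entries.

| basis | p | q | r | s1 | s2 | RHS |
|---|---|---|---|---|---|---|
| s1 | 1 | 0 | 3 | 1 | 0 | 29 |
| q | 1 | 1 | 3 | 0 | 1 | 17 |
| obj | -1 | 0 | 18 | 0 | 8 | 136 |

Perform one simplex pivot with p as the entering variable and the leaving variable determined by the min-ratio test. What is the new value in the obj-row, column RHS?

Ratio test on column p — row 1: 29/1 = 29; row 2: 17/1 = 17. Minimum is 17 at row 2 (q leaves); pivot element 1.
Divide row 2 by 1; eliminate column p from the other rows.
obj-row update in column RHS: 136 − (-1)·17 = 153.

153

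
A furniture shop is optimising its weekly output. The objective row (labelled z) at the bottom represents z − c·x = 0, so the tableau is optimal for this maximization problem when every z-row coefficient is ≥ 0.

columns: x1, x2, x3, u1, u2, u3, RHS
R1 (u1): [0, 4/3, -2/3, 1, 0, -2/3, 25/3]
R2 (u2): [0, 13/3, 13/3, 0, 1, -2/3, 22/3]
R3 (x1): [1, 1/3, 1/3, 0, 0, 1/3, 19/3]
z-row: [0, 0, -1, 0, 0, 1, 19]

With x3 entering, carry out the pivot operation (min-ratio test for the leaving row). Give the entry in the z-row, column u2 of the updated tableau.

Ratio test on column x3 — row 1: entry -2/3 ≤ 0; row 2: (22/3)/(13/3) = 22/13; row 3: (19/3)/(1/3) = 19. Minimum is 22/13 at row 2 (u2 leaves); pivot element 13/3.
Divide row 2 by 13/3; eliminate column x3 from the other rows.
z-row update in column u2: 0 − (-1)·(3/13) = 3/13.

3/13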